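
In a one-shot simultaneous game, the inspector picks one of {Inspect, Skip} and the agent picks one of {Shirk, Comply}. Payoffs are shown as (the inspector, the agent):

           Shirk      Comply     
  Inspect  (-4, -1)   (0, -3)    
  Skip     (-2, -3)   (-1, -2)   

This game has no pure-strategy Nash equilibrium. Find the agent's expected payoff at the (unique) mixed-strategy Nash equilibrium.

-7/3

In a mixed equilibrium the agent is indifferent between Shirk and Comply; this condition fixes p.
  the agent's payoff to Shirk: p·(-1) + (1−p)·(-3) = 2p - 3
  the agent's payoff to Comply: p·(-3) + (1−p)·(-2) = -p - 2
  2p - 3 = -p - 2  ⇒  3p = 1  ⇒  p = 1/3.
At equilibrium the agent is indifferent across columns, so the agent's payoff equals the payoff from Shirk: (1/3)·(-1) + (2/3)·(-3) = -7/3.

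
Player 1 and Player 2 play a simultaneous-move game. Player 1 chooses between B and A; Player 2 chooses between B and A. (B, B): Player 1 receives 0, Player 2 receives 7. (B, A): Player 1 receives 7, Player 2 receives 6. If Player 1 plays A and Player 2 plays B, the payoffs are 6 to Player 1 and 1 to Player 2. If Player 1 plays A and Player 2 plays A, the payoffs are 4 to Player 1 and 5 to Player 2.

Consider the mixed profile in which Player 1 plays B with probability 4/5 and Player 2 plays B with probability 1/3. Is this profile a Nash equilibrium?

Yes

Check Player 2's indifference given Player 1's mix p = 4/5:
  payoff from B = 29/5; payoff from A = 29/5 — equal.
Check Player 1's indifference given Player 2's mix q = 1/3:
  payoff from B = 14/3; payoff from A = 14/3 — equal.
Both players are indifferent, so neither can profitably deviate.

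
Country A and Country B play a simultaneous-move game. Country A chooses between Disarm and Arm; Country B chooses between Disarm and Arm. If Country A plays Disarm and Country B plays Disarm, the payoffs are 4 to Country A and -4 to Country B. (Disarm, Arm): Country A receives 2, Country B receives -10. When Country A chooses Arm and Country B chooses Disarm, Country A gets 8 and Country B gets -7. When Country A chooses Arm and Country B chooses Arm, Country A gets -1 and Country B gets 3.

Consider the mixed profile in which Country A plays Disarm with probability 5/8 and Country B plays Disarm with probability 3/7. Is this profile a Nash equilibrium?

Check Country B's indifference given Country A's mix p = 5/8:
  payoff from Disarm = -41/8; payoff from Arm = -41/8 — equal.
Check Country A's indifference given Country B's mix q = 3/7:
  payoff from Disarm = 20/7; payoff from Arm = 20/7 — equal.
Both players are indifferent, so neither can profitably deviate.

Yes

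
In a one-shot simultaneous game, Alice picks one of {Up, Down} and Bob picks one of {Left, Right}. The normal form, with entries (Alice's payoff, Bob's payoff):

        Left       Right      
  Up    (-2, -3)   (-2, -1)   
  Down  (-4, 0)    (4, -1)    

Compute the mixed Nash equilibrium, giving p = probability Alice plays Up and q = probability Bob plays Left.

Set Bob's expected payoff from Left equal to that from Right:
  Bob's payoff from Left: p·(-3) + (1−p)·0 = -3p
  Bob's payoff from Right: p·(-1) + (1−p)·(-1) = -1
  -3p = -1  ⇒  -3p = -1  ⇒  p = 1/3.
In a mixed equilibrium Alice is indifferent between Up and Down; this condition fixes q.
  Alice's payoff from Up: q·(-2) + (1−q)·(-2) = -2
  Alice's payoff from Down: q·(-4) + (1−q)·4 = -8q + 4
  -2 = -8q + 4  ⇒  8q = 6  ⇒  q = 3/4.

p = 1/3, q = 3/4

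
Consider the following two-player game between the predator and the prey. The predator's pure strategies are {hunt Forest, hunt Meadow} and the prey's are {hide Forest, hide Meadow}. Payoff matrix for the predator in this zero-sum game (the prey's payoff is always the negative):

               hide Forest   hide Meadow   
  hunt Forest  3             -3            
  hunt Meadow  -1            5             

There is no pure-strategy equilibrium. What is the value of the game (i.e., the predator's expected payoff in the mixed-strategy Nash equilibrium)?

v = 1

In a mixed equilibrium the predator is indifferent between hunt Forest and hunt Meadow; this condition fixes q.
  the predator's payoff from hunt Forest: q·3 + (1−q)·(-3) = 6q - 3
  the predator's payoff from hunt Meadow: q·(-1) + (1−q)·5 = -6q + 5
  6q - 3 = -6q + 5  ⇒  12q = 8  ⇒  q = 2/3.
The value is the predator's expected payoff against this mix (using hunt Forest): (2/3)·3 + (1/3)·(-3) = 1.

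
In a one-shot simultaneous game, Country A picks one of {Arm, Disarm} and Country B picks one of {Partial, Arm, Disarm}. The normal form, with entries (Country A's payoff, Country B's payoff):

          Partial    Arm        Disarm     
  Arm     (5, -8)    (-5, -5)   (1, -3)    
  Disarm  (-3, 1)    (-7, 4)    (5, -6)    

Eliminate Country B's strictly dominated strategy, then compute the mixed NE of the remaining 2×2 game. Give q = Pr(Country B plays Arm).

Country B's strategy Partial is strictly dominated by Arm: -5 > -8 and 4 > 1. Eliminate Partial.
In a mixed equilibrium Country A is indifferent between Arm and Disarm; this condition fixes q.
  Country A's payoff from Arm: q·(-5) + (1−q)·1 = -6q + 1
  Country A's payoff from Disarm: q·(-7) + (1−q)·5 = -12q + 5
  -6q + 1 = -12q + 5  ⇒  6q = 4  ⇒  q = 2/3.

q = 2/3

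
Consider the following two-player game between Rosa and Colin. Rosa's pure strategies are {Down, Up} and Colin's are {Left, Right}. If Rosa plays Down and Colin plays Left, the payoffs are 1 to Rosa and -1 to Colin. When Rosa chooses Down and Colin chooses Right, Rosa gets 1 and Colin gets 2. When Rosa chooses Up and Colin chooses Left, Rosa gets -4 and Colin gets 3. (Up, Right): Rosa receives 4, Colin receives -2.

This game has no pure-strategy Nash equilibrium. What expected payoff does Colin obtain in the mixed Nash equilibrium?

In a mixed equilibrium Colin is indifferent between Left and Right; this condition fixes p.
  Colin's expected payoff from Left: p·(-1) + (1−p)·3 = -4p + 3
  Colin's expected payoff from Right: p·2 + (1−p)·(-2) = 4p - 2
  -4p + 3 = 4p - 2  ⇒  -8p = -5  ⇒  p = 5/8.
At equilibrium Colin is indifferent across columns, so Colin's payoff equals the payoff from Left: (5/8)·(-1) + (3/8)·3 = 1/2.

1/2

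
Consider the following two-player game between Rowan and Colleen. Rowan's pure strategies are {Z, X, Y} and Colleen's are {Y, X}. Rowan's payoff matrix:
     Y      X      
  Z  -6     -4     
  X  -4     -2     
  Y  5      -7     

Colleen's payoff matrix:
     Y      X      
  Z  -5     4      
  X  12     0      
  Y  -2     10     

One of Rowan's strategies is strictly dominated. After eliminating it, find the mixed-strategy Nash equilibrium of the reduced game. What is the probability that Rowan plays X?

Rowan's strategy Z is strictly dominated by X: -4 > -6 and -2 > -4. Eliminate Z.
Rowan's mix must leave Colleen indifferent between Y and X.
  Colleen's payoff to Y: p·12 + (1−p)·(-2) = 14p - 2
  Colleen's payoff to X: p·0 + (1−p)·10 = -10p + 10
  14p - 2 = -10p + 10  ⇒  24p = 12  ⇒  p = 1/2.

p = 1/2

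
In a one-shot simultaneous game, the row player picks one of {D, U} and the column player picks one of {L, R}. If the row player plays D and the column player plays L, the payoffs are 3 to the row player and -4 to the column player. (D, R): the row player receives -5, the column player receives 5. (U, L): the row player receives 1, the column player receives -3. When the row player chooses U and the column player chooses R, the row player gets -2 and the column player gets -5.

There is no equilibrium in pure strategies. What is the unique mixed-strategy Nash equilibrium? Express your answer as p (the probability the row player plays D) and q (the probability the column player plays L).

The column player's indifference between L and R determines the row player's mixing probability p:
  the column player's payoff to L: p·(-4) + (1−p)·(-3) = -p - 3
  the column player's payoff to R: p·5 + (1−p)·(-5) = 10p - 5
  -p - 3 = 10p - 5  ⇒  -11p = -2  ⇒  p = 2/11.
The row player's indifference between D and U determines the column player's mixing probability q:
  the row player's payoff from D: q·3 + (1−q)·(-5) = 8q - 5
  the row player's payoff from U: q·1 + (1−q)·(-2) = 3q - 2
  8q - 5 = 3q - 2  ⇒  5q = 3  ⇒  q = 3/5.

p = 2/11, q = 3/5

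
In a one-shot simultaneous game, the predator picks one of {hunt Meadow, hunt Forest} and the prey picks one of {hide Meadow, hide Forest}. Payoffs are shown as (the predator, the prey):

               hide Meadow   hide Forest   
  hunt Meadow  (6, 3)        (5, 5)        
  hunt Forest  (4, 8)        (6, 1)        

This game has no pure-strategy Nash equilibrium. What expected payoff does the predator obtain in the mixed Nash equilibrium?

16/3

For the predator to be willing to mix, the predator must be indifferent between hunt Meadow and hunt Forest, which pins down the prey's mix.
  the predator's payoff to hunt Meadow: q·6 + (1−q)·5 = q + 5
  the predator's payoff to hunt Forest: q·4 + (1−q)·6 = -2q + 6
  q + 5 = -2q + 6  ⇒  3q = 1  ⇒  q = 1/3.
At equilibrium the predator is indifferent across rows, so the predator's payoff equals the payoff from hunt Meadow: (1/3)·6 + (2/3)·5 = 16/3.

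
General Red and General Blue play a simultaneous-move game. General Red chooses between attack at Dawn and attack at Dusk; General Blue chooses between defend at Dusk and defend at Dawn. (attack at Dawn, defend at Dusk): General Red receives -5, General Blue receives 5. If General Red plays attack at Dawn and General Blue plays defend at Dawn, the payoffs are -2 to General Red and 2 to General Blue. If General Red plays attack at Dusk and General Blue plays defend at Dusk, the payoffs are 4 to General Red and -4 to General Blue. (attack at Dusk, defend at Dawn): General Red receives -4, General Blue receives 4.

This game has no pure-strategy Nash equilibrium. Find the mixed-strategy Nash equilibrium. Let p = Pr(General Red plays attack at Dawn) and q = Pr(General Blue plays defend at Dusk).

General Blue's indifference between defend at Dusk and defend at Dawn determines General Red's mixing probability p:
  General Blue's expected payoff from defend at Dusk: p·5 + (1−p)·(-4) = 9p - 4
  General Blue's expected payoff from defend at Dawn: p·2 + (1−p)·4 = -2p + 4
  9p - 4 = -2p + 4  ⇒  11p = 8  ⇒  p = 8/11.
Set General Red's expected payoff from attack at Dawn equal to that from attack at Dusk:
  General Red's payoff from attack at Dawn: q·(-5) + (1−q)·(-2) = -3q - 2
  General Red's payoff from attack at Dusk: q·4 + (1−q)·(-4) = 8q - 4
  -3q - 2 = 8q - 4  ⇒  -11q = -2  ⇒  q = 2/11.

p = 8/11, q = 2/11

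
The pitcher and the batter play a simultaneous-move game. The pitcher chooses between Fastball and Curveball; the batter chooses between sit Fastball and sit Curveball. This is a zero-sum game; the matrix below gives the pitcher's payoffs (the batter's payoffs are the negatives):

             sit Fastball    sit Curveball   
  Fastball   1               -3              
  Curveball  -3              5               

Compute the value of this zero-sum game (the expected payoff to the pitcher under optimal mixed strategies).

In a mixed equilibrium the pitcher is indifferent between Fastball and Curveball; this condition fixes q.
  the pitcher's payoff to Fastball: q·1 + (1−q)·(-3) = 4q - 3
  the pitcher's payoff to Curveball: q·(-3) + (1−q)·5 = -8q + 5
  4q - 3 = -8q + 5  ⇒  12q = 8  ⇒  q = 2/3.
The value is the pitcher's expected payoff against this mix (using Fastball): (2/3)·1 + (1/3)·(-3) = -1/3.

v = -1/3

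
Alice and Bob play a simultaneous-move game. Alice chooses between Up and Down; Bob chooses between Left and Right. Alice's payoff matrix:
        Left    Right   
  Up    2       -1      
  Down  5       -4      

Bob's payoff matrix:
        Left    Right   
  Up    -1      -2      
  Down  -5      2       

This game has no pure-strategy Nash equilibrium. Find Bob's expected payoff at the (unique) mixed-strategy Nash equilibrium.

Set Bob's expected payoff from Left equal to that from Right:
  Bob's expected payoff from Left: p·(-1) + (1−p)·(-5) = 4p - 5
  Bob's expected payoff from Right: p·(-2) + (1−p)·2 = -4p + 2
  4p - 5 = -4p + 2  ⇒  8p = 7  ⇒  p = 7/8.
At equilibrium Bob is indifferent across columns, so Bob's payoff equals the payoff from Left: (7/8)·(-1) + (1/8)·(-5) = -3/2.

-3/2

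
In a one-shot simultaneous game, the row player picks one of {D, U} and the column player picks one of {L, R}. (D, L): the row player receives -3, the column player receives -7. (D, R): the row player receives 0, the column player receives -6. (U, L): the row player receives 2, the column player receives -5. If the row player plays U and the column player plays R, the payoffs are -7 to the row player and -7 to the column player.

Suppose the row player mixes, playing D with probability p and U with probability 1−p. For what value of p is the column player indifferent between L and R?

Set the column player's expected payoff from L equal to that from R:
  the column player's payoff to L: p·(-7) + (1−p)·(-5) = -2p - 5
  the column player's payoff to R: p·(-6) + (1−p)·(-7) = p - 7
  -2p - 5 = p - 7  ⇒  -3p = -2  ⇒  p = 2/3.

p = 2/3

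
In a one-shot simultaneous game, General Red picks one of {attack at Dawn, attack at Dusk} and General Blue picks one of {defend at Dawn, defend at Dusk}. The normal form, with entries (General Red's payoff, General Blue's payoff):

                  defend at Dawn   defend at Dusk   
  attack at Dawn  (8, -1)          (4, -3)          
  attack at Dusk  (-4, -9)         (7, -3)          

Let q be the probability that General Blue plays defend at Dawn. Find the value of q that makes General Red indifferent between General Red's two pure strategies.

q = 1/5

General Blue's mix must leave General Red indifferent between attack at Dawn and attack at Dusk.
  General Red's payoff from attack at Dawn: q·8 + (1−q)·4 = 4q + 4
  General Red's payoff from attack at Dusk: q·(-4) + (1−q)·7 = -11q + 7
  4q + 4 = -11q + 7  ⇒  15q = 3  ⇒  q = 1/5.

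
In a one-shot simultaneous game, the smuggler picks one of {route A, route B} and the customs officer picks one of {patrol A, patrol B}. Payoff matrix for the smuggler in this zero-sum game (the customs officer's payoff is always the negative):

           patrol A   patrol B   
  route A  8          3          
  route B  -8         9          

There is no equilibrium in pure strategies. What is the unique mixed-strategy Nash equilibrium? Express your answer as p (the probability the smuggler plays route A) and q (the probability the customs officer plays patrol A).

p = 17/22, q = 3/11

In a mixed equilibrium the customs officer is indifferent between patrol A and patrol B; this condition fixes p.
  the customs officer's payoff to patrol A: p·(-8) + (1−p)·8 = -16p + 8
  the customs officer's payoff to patrol B: p·(-3) + (1−p)·(-9) = 6p - 9
  -16p + 8 = 6p - 9  ⇒  -22p = -17  ⇒  p = 17/22.
In a mixed equilibrium the smuggler is indifferent between route A and route B; this condition fixes q.
  the smuggler's payoff from route A: q·8 + (1−q)·3 = 5q + 3
  the smuggler's payoff from route B: q·(-8) + (1−q)·9 = -17q + 9
  5q + 3 = -17q + 9  ⇒  22q = 6  ⇒  q = 3/11.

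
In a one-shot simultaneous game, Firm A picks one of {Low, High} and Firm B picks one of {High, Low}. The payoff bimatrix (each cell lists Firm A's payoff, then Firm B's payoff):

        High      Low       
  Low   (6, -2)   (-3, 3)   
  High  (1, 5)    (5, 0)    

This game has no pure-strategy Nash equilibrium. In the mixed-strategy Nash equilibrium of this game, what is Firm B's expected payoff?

3/2

Firm B's indifference between High and Low determines Firm A's mixing probability p:
  Firm B's expected payoff from High: p·(-2) + (1−p)·5 = -7p + 5
  Firm B's expected payoff from Low: p·3 + (1−p)·0 = 3p
  -7p + 5 = 3p  ⇒  -10p = -5  ⇒  p = 1/2.
At equilibrium Firm B is indifferent across columns, so Firm B's payoff equals the payoff from High: (1/2)·(-2) + (1/2)·5 = 3/2.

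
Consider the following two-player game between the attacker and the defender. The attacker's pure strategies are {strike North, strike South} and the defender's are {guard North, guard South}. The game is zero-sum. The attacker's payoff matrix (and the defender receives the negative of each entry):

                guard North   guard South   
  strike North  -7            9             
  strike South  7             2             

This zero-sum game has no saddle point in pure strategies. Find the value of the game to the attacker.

v = 11/3

The defender's mix must leave the attacker indifferent between strike North and strike South.
  the attacker's expected payoff from strike North: q·(-7) + (1−q)·9 = -16q + 9
  the attacker's expected payoff from strike South: q·7 + (1−q)·2 = 5q + 2
  -16q + 9 = 5q + 2  ⇒  -21q = -7  ⇒  q = 1/3.
The value is the attacker's expected payoff against this mix (using strike North): (1/3)·(-7) + (2/3)·9 = 11/3.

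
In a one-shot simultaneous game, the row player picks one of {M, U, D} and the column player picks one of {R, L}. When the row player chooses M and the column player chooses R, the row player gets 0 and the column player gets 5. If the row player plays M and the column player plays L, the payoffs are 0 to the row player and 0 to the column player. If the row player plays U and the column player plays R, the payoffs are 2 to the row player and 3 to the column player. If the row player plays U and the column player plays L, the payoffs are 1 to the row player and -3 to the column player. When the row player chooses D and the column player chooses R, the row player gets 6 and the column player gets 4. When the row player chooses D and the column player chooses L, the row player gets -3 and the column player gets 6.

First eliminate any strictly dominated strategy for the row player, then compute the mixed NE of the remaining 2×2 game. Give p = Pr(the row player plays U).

p = 1/4

The row player's strategy M is strictly dominated by U: 2 > 0 and 1 > 0. Eliminate M.
The row player's mix must leave the column player indifferent between R and L.
  the column player's payoff to R: p·3 + (1−p)·4 = -p + 4
  the column player's payoff to L: p·(-3) + (1−p)·6 = -9p + 6
  -p + 4 = -9p + 6  ⇒  8p = 2  ⇒  p = 1/4.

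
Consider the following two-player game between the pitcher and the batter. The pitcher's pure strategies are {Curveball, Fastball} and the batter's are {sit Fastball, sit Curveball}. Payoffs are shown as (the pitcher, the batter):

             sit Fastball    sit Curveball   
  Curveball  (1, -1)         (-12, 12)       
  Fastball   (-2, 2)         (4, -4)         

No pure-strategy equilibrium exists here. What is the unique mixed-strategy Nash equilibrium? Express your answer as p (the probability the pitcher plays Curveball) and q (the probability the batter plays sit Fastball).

p = 6/19, q = 16/19

For the batter to be willing to mix, the batter must be indifferent between sit Fastball and sit Curveball, which pins down the pitcher's mix.
  the batter's payoff from sit Fastball: p·(-1) + (1−p)·2 = -3p + 2
  the batter's payoff from sit Curveball: p·12 + (1−p)·(-4) = 16p - 4
  -3p + 2 = 16p - 4  ⇒  -19p = -6  ⇒  p = 6/19.
The batter's mix must leave the pitcher indifferent between Curveball and Fastball.
  the pitcher's expected payoff from Curveball: q·1 + (1−q)·(-12) = 13q - 12
  the pitcher's expected payoff from Fastball: q·(-2) + (1−q)·4 = -6q + 4
  13q - 12 = -6q + 4  ⇒  19q = 16  ⇒  q = 16/19.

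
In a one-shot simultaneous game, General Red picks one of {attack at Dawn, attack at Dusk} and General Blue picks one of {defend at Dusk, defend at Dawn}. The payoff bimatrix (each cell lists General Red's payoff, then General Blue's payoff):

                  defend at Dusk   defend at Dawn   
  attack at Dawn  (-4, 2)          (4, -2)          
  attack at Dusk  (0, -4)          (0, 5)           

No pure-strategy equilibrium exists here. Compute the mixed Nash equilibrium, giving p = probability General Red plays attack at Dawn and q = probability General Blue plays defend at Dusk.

p = 9/13, q = 1/2

General Blue's indifference between defend at Dusk and defend at Dawn determines General Red's mixing probability p:
  General Blue's payoff to defend at Dusk: p·2 + (1−p)·(-4) = 6p - 4
  General Blue's payoff to defend at Dawn: p·(-2) + (1−p)·5 = -7p + 5
  6p - 4 = -7p + 5  ⇒  13p = 9  ⇒  p = 9/13.
Set General Red's expected payoff from attack at Dawn equal to that from attack at Dusk:
  General Red's payoff to attack at Dawn: q·(-4) + (1−q)·4 = -8q + 4
  General Red's payoff to attack at Dusk: q·0 + (1−q)·0 = 0
  -8q + 4 = 0  ⇒  -8q = -4  ⇒  q = 1/2.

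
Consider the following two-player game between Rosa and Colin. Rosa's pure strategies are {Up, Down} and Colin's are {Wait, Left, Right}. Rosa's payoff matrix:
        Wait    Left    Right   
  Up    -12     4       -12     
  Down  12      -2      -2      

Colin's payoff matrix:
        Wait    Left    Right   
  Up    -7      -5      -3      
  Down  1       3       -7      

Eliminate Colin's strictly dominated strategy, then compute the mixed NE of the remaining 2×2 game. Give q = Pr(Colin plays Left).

q = 5/8

Colin's strategy Wait is strictly dominated by Left: -5 > -7 and 3 > 1. Eliminate Wait.
Rosa's indifference between Up and Down determines Colin's mixing probability q:
  Rosa's payoff to Up: q·4 + (1−q)·(-12) = 16q - 12
  Rosa's payoff to Down: q·(-2) + (1−q)·(-2) = -2
  16q - 12 = -2  ⇒  16q = 10  ⇒  q = 5/8.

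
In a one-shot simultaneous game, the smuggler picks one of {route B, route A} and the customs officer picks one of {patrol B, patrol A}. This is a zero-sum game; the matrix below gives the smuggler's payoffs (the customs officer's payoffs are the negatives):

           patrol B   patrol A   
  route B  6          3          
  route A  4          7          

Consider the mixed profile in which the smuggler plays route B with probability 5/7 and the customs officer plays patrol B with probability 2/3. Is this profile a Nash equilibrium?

No

Given the smuggler's mix p = 5/7, the customs officer's payoff from patrol B is -38/7 but from patrol A is -29/7. The customs officer strictly prefers patrol A, so the customs officer would not mix.
So the proposed profile is not a Nash equilibrium.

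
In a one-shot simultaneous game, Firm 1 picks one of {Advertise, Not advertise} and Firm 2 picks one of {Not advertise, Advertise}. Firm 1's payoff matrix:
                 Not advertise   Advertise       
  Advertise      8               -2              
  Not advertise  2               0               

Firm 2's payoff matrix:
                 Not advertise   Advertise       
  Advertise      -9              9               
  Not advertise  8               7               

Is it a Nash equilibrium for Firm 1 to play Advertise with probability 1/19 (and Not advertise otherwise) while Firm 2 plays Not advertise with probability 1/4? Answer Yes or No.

Check Firm 2's indifference given Firm 1's mix p = 1/19:
  payoff from Not advertise = 135/19; payoff from Advertise = 135/19 — equal.
Check Firm 1's indifference given Firm 2's mix q = 1/4:
  payoff from Advertise = 1/2; payoff from Not advertise = 1/2 — equal.
Both players are indifferent, so neither can profitably deviate.

Yes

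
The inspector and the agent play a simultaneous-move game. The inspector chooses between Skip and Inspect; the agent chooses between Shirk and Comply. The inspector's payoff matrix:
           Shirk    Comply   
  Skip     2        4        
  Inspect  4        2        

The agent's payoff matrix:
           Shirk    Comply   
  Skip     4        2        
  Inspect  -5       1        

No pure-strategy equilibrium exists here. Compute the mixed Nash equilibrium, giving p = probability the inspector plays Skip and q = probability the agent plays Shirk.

p = 3/4, q = 1/2

The inspector's mix must leave the agent indifferent between Shirk and Comply.
  the agent's expected payoff from Shirk: p·4 + (1−p)·(-5) = 9p - 5
  the agent's expected payoff from Comply: p·2 + (1−p)·1 = p + 1
  9p - 5 = p + 1  ⇒  8p = 6  ⇒  p = 3/4.
Set the inspector's expected payoff from Skip equal to that from Inspect:
  the inspector's expected payoff from Skip: q·2 + (1−q)·4 = -2q + 4
  the inspector's expected payoff from Inspect: q·4 + (1−q)·2 = 2q + 2
  -2q + 4 = 2q + 2  ⇒  -4q = -2  ⇒  q = 1/2.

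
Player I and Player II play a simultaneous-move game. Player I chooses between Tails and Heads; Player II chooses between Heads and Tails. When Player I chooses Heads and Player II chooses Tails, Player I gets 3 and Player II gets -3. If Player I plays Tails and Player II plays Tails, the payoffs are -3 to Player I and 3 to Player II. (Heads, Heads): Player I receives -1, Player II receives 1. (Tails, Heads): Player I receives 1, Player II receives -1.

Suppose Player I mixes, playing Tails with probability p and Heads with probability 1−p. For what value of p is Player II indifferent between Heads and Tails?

Player I's mix must leave Player II indifferent between Heads and Tails.
  Player II's payoff to Heads: p·(-1) + (1−p)·1 = -2p + 1
  Player II's payoff to Tails: p·3 + (1−p)·(-3) = 6p - 3
  -2p + 1 = 6p - 3  ⇒  -8p = -4  ⇒  p = 1/2.

p = 1/2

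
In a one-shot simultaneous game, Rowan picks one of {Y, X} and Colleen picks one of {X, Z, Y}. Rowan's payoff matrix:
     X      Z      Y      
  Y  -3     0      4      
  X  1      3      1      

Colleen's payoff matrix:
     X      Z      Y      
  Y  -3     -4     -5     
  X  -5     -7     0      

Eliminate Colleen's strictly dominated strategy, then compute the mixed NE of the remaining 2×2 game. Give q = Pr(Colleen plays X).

q = 3/7

Colleen's strategy Z is strictly dominated by X: -3 > -4 and -5 > -7. Eliminate Z.
Colleen's mix must leave Rowan indifferent between Y and X.
  Rowan's payoff from Y: q·(-3) + (1−q)·4 = -7q + 4
  Rowan's payoff from X: q·1 + (1−q)·1 = 1
  -7q + 4 = 1  ⇒  -7q = -3  ⇒  q = 3/7.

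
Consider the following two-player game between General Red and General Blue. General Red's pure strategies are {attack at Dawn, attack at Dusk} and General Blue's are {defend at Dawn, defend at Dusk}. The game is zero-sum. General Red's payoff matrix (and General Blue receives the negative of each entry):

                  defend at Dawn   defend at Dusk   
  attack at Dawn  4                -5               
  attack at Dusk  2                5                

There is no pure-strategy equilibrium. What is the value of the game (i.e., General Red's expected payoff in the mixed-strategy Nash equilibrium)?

For General Red to be willing to mix, General Red must be indifferent between attack at Dawn and attack at Dusk, which pins down General Blue's mix.
  General Red's payoff from attack at Dawn: q·4 + (1−q)·(-5) = 9q - 5
  General Red's payoff from attack at Dusk: q·2 + (1−q)·5 = -3q + 5
  9q - 5 = -3q + 5  ⇒  12q = 10  ⇒  q = 5/6.
The value is General Red's expected payoff against this mix (using attack at Dawn): (5/6)·4 + (1/6)·(-5) = 5/2.

v = 5/2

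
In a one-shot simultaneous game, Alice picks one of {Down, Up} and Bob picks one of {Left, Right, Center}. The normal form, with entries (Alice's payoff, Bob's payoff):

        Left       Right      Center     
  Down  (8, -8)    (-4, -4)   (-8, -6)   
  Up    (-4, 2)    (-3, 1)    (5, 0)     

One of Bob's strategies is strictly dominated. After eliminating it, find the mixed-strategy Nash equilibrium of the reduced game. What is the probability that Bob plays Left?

q = 1/13

Bob's strategy Center is strictly dominated by Right: -4 > -6 and 1 > 0. Eliminate Center.
Set Alice's expected payoff from Down equal to that from Up:
  Alice's payoff to Down: q·8 + (1−q)·(-4) = 12q - 4
  Alice's payoff to Up: q·(-4) + (1−q)·(-3) = -q - 3
  12q - 4 = -q - 3  ⇒  13q = 1  ⇒  q = 1/13.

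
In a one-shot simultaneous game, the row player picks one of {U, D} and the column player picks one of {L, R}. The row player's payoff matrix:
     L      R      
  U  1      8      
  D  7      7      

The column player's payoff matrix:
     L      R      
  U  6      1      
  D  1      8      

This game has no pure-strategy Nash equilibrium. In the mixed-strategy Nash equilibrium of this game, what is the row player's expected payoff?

The row player's indifference between U and D determines the column player's mixing probability q:
  the row player's payoff from U: q·1 + (1−q)·8 = -7q + 8
  the row player's payoff from D: q·7 + (1−q)·7 = 7
  -7q + 8 = 7  ⇒  -7q = -1  ⇒  q = 1/7.
At equilibrium the row player is indifferent across rows, so the row player's payoff equals the payoff from U: (1/7)·1 + (6/7)·8 = 7.

7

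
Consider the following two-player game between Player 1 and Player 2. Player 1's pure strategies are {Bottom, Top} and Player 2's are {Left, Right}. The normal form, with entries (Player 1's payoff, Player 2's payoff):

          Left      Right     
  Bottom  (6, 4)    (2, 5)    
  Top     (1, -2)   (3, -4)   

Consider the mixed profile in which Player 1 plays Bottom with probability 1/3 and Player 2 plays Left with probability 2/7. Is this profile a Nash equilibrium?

Given Player 1's mix p = 1/3, Player 2's payoff from Left is 0 but from Right is -1. Player 2 strictly prefers Left, so Player 2 would not mix.
So the proposed profile is not a Nash equilibrium.

No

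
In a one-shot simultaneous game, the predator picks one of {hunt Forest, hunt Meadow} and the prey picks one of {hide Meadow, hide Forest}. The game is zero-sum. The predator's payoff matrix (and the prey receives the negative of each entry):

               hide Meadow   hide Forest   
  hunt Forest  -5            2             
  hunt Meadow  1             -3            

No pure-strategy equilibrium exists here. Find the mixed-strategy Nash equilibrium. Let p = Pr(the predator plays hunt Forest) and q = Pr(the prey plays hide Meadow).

p = 4/11, q = 5/11

The prey's indifference between hide Meadow and hide Forest determines the predator's mixing probability p:
  the prey's payoff to hide Meadow: p·5 + (1−p)·(-1) = 6p - 1
  the prey's payoff to hide Forest: p·(-2) + (1−p)·3 = -5p + 3
  6p - 1 = -5p + 3  ⇒  11p = 4  ⇒  p = 4/11.
For the predator to be willing to mix, the predator must be indifferent between hunt Forest and hunt Meadow, which pins down the prey's mix.
  the predator's payoff to hunt Forest: q·(-5) + (1−q)·2 = -7q + 2
  the predator's payoff to hunt Meadow: q·1 + (1−q)·(-3) = 4q - 3
  -7q + 2 = 4q - 3  ⇒  -11q = -5  ⇒  q = 5/11.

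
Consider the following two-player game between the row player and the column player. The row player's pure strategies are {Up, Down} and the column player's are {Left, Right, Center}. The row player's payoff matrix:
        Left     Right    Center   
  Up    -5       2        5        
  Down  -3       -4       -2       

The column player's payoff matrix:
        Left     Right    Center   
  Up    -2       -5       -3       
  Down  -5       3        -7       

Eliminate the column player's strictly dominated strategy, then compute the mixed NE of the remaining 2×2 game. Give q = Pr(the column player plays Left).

The column player's strategy Center is strictly dominated by Left: -2 > -3 and -5 > -7. Eliminate Center.
Set the row player's expected payoff from Up equal to that from Down:
  the row player's payoff from Up: q·(-5) + (1−q)·2 = -7q + 2
  the row player's payoff from Down: q·(-3) + (1−q)·(-4) = q - 4
  -7q + 2 = q - 4  ⇒  -8q = -6  ⇒  q = 3/4.

q = 3/4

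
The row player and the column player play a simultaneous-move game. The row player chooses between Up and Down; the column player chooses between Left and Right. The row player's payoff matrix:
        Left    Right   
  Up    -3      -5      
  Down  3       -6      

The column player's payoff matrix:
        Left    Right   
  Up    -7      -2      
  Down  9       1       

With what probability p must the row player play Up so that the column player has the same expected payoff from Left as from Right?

p = 8/13

The column player's indifference between Left and Right determines the row player's mixing probability p:
  the column player's expected payoff from Left: p·(-7) + (1−p)·9 = -16p + 9
  the column player's expected payoff from Right: p·(-2) + (1−p)·1 = -3p + 1
  -16p + 9 = -3p + 1  ⇒  -13p = -8  ⇒  p = 8/13.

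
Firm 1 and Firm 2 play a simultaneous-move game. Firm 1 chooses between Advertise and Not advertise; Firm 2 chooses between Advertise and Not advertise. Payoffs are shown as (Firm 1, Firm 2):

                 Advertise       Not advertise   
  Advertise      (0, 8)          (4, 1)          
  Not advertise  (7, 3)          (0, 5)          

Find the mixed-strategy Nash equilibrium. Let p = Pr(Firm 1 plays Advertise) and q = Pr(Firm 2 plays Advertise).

p = 2/9, q = 4/11

Firm 2's indifference between Advertise and Not advertise determines Firm 1's mixing probability p:
  Firm 2's payoff to Advertise: p·8 + (1−p)·3 = 5p + 3
  Firm 2's payoff to Not advertise: p·1 + (1−p)·5 = -4p + 5
  5p + 3 = -4p + 5  ⇒  9p = 2  ⇒  p = 2/9.
Firm 1's indifference between Advertise and Not advertise determines Firm 2's mixing probability q:
  Firm 1's payoff to Advertise: q·0 + (1−q)·4 = -4q + 4
  Firm 1's payoff to Not advertise: q·7 + (1−q)·0 = 7q
  -4q + 4 = 7q  ⇒  -11q = -4  ⇒  q = 4/11.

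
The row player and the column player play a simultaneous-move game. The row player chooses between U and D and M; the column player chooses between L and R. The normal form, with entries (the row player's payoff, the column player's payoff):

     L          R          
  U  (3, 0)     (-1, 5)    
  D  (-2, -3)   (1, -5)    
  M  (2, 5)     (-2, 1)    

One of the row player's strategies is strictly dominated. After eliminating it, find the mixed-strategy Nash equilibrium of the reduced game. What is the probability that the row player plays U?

p = 2/7

The row player's strategy M is strictly dominated by U: 3 > 2 and -1 > -2. Eliminate M.
For the column player to be willing to mix, the column player must be indifferent between L and R, which pins down the row player's mix.
  the column player's payoff from L: p·0 + (1−p)·(-3) = 3p - 3
  the column player's payoff from R: p·5 + (1−p)·(-5) = 10p - 5
  3p - 3 = 10p - 5  ⇒  -7p = -2  ⇒  p = 2/7.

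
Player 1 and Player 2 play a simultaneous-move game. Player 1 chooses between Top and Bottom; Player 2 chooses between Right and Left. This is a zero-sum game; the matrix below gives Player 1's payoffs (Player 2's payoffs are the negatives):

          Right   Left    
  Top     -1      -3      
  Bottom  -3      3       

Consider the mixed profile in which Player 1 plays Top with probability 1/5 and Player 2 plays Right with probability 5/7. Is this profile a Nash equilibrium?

Given Player 1's mix p = 1/5, Player 2's payoff from Right is 13/5 but from Left is -9/5. Player 2 strictly prefers Right, so Player 2 would not mix.
So the proposed profile is not a Nash equilibrium.

No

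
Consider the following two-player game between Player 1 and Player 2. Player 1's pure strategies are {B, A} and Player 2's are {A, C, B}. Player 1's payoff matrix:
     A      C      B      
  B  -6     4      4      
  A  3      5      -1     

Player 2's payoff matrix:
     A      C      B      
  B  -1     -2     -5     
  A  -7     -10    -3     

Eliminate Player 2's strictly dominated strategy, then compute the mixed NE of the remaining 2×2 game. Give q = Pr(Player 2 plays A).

q = 5/14

Player 2's strategy C is strictly dominated by A: -1 > -2 and -7 > -10. Eliminate C.
In a mixed equilibrium Player 1 is indifferent between B and A; this condition fixes q.
  Player 1's expected payoff from B: q·(-6) + (1−q)·4 = -10q + 4
  Player 1's expected payoff from A: q·3 + (1−q)·(-1) = 4q - 1
  -10q + 4 = 4q - 1  ⇒  -14q = -5  ⇒  q = 5/14.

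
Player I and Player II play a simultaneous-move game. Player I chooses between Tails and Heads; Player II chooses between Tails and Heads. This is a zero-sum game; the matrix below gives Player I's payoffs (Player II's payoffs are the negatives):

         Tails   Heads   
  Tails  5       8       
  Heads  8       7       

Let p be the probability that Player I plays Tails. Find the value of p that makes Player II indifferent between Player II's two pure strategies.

For Player II to be willing to mix, Player II must be indifferent between Tails and Heads, which pins down Player I's mix.
  Player II's payoff to Tails: p·(-5) + (1−p)·(-8) = 3p - 8
  Player II's payoff to Heads: p·(-8) + (1−p)·(-7) = -p - 7
  3p - 8 = -p - 7  ⇒  4p = 1  ⇒  p = 1/4.

p = 1/4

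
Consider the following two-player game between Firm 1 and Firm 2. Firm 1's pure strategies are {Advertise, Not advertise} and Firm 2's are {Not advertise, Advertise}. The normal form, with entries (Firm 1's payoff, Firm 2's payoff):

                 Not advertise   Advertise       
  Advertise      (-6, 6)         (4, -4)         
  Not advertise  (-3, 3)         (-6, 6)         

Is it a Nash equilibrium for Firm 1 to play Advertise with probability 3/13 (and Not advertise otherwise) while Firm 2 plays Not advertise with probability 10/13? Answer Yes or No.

Check Firm 2's indifference given Firm 1's mix p = 3/13:
  payoff from Not advertise = 48/13; payoff from Advertise = 48/13 — equal.
Check Firm 1's indifference given Firm 2's mix q = 10/13:
  payoff from Advertise = -48/13; payoff from Not advertise = -48/13 — equal.
Both players are indifferent, so neither can profitably deviate.

Yes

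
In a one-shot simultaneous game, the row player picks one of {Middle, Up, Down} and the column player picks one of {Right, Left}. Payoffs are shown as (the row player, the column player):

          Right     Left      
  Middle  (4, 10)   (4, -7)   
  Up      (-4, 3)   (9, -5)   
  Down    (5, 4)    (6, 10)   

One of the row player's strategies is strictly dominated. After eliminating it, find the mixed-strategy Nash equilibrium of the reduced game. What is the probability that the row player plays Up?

The row player's strategy Middle is strictly dominated by Down: 5 > 4 and 6 > 4. Eliminate Middle.
For the column player to be willing to mix, the column player must be indifferent between Right and Left, which pins down the row player's mix.
  the column player's payoff from Right: p·3 + (1−p)·4 = -p + 4
  the column player's payoff from Left: p·(-5) + (1−p)·10 = -15p + 10
  -p + 4 = -15p + 10  ⇒  14p = 6  ⇒  p = 3/7.

p = 3/7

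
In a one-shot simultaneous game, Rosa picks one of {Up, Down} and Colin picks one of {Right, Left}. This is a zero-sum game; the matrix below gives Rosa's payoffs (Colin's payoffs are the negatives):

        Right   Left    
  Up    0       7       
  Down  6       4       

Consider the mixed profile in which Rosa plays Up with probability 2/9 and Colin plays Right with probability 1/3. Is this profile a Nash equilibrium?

Yes

Check Colin's indifference given Rosa's mix p = 2/9:
  payoff from Right = -14/3; payoff from Left = -14/3 — equal.
Check Rosa's indifference given Colin's mix q = 1/3:
  payoff from Up = 14/3; payoff from Down = 14/3 — equal.
Both players are indifferent, so neither can profitably deviate.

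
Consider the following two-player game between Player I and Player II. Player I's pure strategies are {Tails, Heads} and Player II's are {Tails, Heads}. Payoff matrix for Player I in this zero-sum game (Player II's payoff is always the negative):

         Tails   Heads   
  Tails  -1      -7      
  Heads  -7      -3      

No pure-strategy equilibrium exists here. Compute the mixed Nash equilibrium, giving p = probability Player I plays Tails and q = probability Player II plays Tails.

Set Player II's expected payoff from Tails equal to that from Heads:
  Player II's payoff from Tails: p·1 + (1−p)·7 = -6p + 7
  Player II's payoff from Heads: p·7 + (1−p)·3 = 4p + 3
  -6p + 7 = 4p + 3  ⇒  -10p = -4  ⇒  p = 2/5.
Set Player I's expected payoff from Tails equal to that from Heads:
  Player I's payoff to Tails: q·(-1) + (1−q)·(-7) = 6q - 7
  Player I's payoff to Heads: q·(-7) + (1−q)·(-3) = -4q - 3
  6q - 7 = -4q - 3  ⇒  10q = 4  ⇒  q = 2/5.

p = 2/5, q = 2/5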